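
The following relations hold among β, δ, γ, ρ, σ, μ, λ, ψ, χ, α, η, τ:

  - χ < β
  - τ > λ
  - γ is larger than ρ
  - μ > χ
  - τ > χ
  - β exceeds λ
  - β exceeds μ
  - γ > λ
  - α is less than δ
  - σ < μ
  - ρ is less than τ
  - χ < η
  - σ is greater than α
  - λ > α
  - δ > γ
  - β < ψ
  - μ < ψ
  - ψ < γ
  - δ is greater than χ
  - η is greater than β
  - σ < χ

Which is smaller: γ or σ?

The relevant relations are σ < χ; χ < μ; μ < β; β < ψ; ψ < γ.
Together: σ < χ < μ < β < ψ < γ.
So σ < γ; σ is the smaller of the two.

σ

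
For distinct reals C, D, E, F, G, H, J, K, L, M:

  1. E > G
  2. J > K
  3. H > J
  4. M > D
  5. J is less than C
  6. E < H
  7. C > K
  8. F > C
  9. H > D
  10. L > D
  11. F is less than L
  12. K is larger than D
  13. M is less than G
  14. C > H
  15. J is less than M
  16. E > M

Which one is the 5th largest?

The consecutive relations fix a unique order: D < K < J < M < G < E < H < C < F < L.
Counting 5 from the largest end gives E.

E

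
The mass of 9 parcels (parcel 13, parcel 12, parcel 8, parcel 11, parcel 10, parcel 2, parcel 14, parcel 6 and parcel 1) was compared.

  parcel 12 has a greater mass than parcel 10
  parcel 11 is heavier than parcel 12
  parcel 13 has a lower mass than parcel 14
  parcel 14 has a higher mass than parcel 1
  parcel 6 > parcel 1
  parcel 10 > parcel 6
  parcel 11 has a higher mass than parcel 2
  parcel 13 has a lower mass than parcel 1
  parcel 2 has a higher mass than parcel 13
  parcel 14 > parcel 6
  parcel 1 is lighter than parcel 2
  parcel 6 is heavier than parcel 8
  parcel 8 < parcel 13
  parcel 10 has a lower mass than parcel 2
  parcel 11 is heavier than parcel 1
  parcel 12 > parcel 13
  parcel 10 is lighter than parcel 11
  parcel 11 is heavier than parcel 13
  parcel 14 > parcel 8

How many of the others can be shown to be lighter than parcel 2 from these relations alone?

5

Directly below parcel 2: parcel 13, parcel 1, parcel 10.
One step further: parcel 8, parcel 6 (5 so far).
Nothing else is reachable below parcel 2; 5 in all.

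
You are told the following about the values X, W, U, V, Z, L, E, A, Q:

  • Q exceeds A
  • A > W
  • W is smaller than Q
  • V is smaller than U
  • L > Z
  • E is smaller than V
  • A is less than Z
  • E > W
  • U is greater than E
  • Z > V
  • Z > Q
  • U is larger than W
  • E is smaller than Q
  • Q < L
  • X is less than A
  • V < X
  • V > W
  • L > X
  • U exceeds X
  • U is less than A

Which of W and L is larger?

L

W < E < V < X < U < A < Q < Z < L, by transitivity through E, V, X, U, A, Q, Z.
So W < L; L is the larger of the two.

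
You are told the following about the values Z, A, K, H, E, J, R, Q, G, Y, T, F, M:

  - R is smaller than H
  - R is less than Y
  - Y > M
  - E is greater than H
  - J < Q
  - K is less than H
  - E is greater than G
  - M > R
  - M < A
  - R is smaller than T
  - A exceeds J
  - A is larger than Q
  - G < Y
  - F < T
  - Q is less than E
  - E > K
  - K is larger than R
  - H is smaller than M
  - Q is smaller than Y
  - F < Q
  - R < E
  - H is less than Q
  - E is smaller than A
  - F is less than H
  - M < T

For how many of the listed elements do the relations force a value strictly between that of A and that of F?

The relations place F below A. An element lies strictly between them when it is forced above F and also forced below A.
Above F: {H, Q, M, E, T, Y}. Below A: {G, R, J, K, H, Q, M, E}.
Intersection: {H, Q, M, E} — 4.

4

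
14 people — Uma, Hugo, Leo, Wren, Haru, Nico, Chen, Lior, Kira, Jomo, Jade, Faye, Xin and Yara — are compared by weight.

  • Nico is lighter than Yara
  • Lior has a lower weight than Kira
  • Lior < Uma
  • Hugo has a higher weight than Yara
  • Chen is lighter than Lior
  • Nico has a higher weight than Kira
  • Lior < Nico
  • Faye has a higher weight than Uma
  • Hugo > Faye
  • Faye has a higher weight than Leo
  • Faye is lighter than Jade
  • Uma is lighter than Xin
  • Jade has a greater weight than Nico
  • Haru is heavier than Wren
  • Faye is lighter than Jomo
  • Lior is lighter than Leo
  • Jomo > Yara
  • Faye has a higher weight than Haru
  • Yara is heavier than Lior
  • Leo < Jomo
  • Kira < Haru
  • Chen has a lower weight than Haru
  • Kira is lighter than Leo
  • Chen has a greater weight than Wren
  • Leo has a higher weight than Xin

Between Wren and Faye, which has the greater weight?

Faye

Following the relations from Wren: Wren < Chen < Lior < Uma < Xin < Leo < Faye.
So Wren < Faye; Faye is the heavier of the two.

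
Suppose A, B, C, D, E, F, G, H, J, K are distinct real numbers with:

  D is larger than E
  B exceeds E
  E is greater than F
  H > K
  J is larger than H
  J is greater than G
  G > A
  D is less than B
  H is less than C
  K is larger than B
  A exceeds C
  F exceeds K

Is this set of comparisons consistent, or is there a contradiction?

Chaining the given relations yields F < E < D < B < K, so F < K. But one relation states K < F. These cannot both hold.

inconsistent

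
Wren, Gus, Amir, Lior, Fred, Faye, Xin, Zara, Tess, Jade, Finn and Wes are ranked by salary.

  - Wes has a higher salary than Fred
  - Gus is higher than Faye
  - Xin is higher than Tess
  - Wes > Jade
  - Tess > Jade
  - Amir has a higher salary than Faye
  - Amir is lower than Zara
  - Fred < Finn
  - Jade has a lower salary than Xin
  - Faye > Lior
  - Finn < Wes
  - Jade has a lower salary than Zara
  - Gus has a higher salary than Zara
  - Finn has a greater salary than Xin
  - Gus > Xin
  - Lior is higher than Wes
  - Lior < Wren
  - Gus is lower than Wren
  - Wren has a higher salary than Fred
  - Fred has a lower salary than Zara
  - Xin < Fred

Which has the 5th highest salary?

Faye

Chaining the given pairs: Jade < Tess < Xin < Fred < Finn < Wes < Lior < Faye < Amir < Zara < Gus < Wren.
The 5th largest is Faye.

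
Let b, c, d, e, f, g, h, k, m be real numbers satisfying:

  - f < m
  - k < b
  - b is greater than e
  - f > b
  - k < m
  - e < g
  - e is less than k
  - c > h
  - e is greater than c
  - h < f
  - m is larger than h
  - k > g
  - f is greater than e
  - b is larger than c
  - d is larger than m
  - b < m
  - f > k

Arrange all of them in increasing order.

Nothing is placed below h, so it is least; from there h < c; c < e; e < g; g < k; k < b; b < f; f < m; m < d, each given directly.

h < c < e < g < k < b < f < m < d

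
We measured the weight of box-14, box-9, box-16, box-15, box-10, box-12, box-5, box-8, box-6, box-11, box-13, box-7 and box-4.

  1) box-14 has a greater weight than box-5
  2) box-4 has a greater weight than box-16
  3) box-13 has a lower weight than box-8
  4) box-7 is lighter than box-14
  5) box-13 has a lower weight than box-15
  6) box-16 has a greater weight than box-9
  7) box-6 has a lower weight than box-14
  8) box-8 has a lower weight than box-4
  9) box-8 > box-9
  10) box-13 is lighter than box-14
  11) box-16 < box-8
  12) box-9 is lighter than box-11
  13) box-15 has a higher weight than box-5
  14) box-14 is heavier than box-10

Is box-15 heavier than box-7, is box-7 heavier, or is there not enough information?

undetermined

Following every chain through box-7: above box-7 we get box-14.
box-15 is not reached, and no chain runs the other way from box-15 to box-7.
So the given relations leave the order of box-7 and box-15 undetermined.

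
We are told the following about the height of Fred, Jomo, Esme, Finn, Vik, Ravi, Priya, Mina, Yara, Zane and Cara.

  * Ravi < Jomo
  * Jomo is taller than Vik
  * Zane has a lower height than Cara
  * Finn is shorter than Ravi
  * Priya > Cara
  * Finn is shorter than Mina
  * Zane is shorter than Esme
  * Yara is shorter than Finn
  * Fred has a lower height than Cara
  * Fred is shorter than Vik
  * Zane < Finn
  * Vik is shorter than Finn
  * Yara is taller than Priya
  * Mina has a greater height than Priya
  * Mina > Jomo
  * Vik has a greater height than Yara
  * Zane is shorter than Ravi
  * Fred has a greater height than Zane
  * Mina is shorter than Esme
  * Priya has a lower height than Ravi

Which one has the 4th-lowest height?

Priya

Piecing the relations together gives one ordering: Zane < Fred < Cara < Priya < Yara < Vik < Finn < Ravi < Jomo < Mina < Esme.
The 4th smallest is Priya.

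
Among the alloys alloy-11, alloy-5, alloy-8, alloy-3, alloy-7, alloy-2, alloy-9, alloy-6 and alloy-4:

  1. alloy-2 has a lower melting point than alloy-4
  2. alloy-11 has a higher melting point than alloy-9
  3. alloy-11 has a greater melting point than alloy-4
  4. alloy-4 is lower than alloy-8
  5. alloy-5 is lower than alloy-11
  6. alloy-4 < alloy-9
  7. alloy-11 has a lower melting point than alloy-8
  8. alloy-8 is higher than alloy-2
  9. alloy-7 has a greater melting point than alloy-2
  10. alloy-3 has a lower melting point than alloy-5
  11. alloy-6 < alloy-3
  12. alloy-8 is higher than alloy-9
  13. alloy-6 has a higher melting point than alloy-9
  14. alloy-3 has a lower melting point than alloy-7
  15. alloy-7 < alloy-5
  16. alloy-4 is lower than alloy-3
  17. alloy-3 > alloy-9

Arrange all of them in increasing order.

alloy-2 < alloy-4 < alloy-9 < alloy-6 < alloy-3 < alloy-7 < alloy-5 < alloy-11 < alloy-8

Nothing is placed below alloy-2, so it is least; from there alloy-2 < alloy-4; alloy-4 < alloy-9; alloy-9 < alloy-6; alloy-6 < alloy-3; alloy-3 < alloy-7; alloy-7 < alloy-5; alloy-5 < alloy-11; alloy-11 < alloy-8, each given directly.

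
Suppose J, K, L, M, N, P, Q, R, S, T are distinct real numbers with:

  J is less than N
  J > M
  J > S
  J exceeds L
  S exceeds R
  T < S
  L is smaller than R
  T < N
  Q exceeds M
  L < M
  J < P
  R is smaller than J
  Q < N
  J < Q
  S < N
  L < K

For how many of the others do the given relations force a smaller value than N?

7

Directly below N: T, S, J, Q.
One step further: L, R, M (7 so far).
Nothing else is reachable below N; 7 in all.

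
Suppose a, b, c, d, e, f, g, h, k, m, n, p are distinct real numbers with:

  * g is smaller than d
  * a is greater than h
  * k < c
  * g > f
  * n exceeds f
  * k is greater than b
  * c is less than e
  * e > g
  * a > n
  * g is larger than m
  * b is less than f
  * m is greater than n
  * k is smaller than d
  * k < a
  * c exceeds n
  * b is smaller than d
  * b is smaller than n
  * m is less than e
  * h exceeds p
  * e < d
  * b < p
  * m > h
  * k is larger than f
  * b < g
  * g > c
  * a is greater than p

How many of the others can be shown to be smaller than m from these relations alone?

From m the given relations immediately reach n, h.
From those, b, f, p — 5 in total.
No other element is forced below m by the given relations, so the count is 5.

5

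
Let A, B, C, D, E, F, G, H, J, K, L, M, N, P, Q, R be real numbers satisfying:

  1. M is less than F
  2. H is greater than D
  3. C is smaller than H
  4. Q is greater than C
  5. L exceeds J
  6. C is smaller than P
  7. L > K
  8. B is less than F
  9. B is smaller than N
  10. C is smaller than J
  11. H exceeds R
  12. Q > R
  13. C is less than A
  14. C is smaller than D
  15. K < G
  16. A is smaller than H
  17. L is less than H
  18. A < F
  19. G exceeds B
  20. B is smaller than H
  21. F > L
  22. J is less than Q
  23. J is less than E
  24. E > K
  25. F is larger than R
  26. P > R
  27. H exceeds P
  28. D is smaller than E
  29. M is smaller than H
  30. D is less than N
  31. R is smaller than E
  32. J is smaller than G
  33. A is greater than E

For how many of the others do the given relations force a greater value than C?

From C the given relations immediately reach J, D, P, Q, A, H.
From those, E, L, F, N, G — 11 in total.
No other element is forced above C by the given relations, so the count is 11.

11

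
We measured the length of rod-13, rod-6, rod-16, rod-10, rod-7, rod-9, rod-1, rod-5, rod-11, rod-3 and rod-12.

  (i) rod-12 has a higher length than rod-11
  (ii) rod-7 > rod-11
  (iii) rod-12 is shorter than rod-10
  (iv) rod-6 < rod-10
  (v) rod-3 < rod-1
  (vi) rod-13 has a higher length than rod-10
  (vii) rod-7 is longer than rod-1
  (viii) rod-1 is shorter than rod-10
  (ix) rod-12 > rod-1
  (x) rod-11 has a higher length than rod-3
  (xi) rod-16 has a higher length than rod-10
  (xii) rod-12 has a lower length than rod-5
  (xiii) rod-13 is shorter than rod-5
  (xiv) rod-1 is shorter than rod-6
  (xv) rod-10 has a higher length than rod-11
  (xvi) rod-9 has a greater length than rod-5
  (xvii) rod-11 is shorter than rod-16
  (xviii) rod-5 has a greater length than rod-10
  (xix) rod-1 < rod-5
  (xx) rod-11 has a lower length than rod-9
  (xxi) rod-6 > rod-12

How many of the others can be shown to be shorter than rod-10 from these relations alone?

From rod-10 the given relations immediately reach rod-11, rod-1, rod-12, rod-6.
From those, rod-3 — 5 in total.
No other element is forced below rod-10 by the given relations, so the count is 5.

5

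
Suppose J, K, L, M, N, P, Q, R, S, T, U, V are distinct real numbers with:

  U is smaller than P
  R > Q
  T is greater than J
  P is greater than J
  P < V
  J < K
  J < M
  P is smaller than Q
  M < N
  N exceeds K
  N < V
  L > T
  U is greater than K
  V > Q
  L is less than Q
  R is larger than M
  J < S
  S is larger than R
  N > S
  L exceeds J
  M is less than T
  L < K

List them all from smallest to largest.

J < M < T < L < K < U < P < Q < R < S < N < V

Each adjacent pair is fixed by a given relation: J < M; M < T; T < L; L < K; K < U; U < P; P < Q; Q < R; R < S; S < N; N < V. Chaining them end to end gives the full order.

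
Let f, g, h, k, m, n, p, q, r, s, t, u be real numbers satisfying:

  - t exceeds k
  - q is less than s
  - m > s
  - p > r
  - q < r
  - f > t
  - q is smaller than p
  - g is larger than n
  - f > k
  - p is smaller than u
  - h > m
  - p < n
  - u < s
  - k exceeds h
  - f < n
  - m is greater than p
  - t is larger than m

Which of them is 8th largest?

Piecing the relations together gives one ordering: q < r < p < u < s < m < h < k < t < f < n < g.
Counting 8 from the largest end gives s.

s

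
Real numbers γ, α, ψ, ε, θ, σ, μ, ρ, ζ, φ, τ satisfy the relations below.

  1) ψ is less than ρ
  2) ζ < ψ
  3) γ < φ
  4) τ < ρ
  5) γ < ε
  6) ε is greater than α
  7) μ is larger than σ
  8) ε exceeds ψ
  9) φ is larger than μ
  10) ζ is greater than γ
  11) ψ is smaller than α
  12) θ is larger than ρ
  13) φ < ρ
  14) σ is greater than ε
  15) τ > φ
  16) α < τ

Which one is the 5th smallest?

Piecing the relations together gives one ordering: γ < ζ < ψ < α < ε < σ < μ < φ < τ < ρ < θ.
The 5th smallest is ε.

ε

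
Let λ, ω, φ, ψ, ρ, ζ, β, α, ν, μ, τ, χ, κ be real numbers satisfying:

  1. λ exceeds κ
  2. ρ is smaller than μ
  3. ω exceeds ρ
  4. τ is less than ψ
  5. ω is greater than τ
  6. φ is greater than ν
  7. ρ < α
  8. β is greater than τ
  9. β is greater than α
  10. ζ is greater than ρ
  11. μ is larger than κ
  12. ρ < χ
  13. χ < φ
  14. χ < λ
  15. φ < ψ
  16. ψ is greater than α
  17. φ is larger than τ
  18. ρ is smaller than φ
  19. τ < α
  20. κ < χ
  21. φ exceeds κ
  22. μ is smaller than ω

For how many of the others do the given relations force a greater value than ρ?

The elements the relations force above ρ are χ, μ, λ, φ, α, β, ω, ζ, ψ — no chain reaches any other.
That is 9.

9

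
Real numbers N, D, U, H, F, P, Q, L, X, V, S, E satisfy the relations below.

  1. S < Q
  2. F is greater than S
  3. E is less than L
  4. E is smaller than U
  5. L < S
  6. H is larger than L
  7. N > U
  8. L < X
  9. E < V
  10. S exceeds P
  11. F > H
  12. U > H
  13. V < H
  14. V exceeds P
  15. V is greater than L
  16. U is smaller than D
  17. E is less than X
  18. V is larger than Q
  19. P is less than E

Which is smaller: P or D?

P < E and E < L give P < L.
With L < S: P < E < L < S.
Then S < Q extends the chain to Q.
With Q < V: P < E < L < S < Q < V.
With V < H: P < E < L < S < Q < V < H.
With H < U: P < E < L < S < Q < V < H < U.
With U < D: P < E < L < S < Q < V < H < U < D.
So P < D; P is the smaller of the two.

P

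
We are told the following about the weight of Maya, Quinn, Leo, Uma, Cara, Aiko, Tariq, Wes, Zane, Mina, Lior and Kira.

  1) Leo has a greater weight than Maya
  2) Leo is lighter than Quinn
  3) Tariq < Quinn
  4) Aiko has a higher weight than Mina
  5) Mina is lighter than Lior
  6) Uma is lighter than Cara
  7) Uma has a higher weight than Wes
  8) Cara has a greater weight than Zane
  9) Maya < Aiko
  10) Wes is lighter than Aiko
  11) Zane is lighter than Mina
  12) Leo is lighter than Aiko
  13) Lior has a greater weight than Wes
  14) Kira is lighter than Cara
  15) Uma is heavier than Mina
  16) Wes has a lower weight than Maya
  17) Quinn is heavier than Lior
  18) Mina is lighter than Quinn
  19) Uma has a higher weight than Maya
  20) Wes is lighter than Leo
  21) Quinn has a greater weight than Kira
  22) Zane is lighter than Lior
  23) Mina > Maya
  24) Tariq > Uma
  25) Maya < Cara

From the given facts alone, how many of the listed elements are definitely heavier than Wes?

9

The elements the relations force above Wes are Maya, Mina, Lior, Leo, Aiko, Uma, Cara, Tariq, Quinn — no chain reaches any other.
That is 9.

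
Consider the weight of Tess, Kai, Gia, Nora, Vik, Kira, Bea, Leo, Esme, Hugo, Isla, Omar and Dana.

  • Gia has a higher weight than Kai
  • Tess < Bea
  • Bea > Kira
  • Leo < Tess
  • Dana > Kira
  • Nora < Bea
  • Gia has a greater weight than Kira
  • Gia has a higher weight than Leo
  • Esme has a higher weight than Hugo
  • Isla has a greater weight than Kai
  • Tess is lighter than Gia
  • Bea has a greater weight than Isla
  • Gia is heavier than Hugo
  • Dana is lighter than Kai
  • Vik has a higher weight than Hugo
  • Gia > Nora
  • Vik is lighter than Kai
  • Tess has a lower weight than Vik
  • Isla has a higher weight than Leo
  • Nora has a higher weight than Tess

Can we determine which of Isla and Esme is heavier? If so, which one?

Following every chain through Isla: above Isla we get Bea; below Isla we get Leo, Tess, Hugo, Vik, Kira, Dana, Kai.
Esme is not reached, and no chain runs the other way from Esme to Isla.
So the given relations leave the order of Isla and Esme undetermined.

undetermined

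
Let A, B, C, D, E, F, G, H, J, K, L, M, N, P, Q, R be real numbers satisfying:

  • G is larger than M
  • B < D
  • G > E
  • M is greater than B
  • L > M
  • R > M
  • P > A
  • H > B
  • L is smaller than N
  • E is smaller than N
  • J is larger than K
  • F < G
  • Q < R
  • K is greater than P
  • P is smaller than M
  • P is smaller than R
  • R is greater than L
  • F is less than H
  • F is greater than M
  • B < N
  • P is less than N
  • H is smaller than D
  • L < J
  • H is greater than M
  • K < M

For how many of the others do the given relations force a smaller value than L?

5

Directly below L: M.
One step further: B, P, K (4 so far).
One step further: A (5 so far).
No other element is forced below L by the given relations, so the count is 5.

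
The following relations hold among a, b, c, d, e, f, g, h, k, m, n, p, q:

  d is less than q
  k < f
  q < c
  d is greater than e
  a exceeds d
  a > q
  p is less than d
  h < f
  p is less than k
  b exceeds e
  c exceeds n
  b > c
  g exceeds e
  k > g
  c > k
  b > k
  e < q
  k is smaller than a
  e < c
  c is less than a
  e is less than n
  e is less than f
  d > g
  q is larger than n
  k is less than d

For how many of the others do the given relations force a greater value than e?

9

The elements the relations force above e are g, n, k, d, q, c, b, f, a — no chain reaches any other.
That is 9.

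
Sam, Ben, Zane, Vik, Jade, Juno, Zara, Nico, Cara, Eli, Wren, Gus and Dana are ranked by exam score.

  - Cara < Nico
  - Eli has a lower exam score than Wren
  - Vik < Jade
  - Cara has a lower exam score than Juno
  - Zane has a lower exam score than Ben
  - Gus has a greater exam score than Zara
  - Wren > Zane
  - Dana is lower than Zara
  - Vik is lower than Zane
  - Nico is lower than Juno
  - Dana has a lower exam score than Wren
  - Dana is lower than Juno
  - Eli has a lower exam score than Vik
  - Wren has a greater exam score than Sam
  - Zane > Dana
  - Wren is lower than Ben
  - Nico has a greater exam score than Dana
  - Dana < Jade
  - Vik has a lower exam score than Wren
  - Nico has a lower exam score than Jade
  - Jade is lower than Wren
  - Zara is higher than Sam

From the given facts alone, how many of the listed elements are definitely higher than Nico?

From Nico the given relations immediately reach Jade, Juno.
From those, Wren — 3 in total.
From those, Ben — 4 in total.
No other element is forced above Nico by the given relations, so the count is 4.

4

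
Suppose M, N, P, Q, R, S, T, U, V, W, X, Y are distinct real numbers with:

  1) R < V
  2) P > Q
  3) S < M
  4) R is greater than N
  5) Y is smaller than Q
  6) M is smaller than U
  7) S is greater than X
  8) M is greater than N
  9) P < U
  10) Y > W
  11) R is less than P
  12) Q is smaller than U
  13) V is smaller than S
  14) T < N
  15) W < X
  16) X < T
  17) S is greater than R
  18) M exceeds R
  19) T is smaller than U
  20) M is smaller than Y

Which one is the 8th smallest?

Piecing the relations together gives one ordering: W < X < T < N < R < V < S < M < Y < Q < P < U.
Counting 8 from the smallest end gives M.

M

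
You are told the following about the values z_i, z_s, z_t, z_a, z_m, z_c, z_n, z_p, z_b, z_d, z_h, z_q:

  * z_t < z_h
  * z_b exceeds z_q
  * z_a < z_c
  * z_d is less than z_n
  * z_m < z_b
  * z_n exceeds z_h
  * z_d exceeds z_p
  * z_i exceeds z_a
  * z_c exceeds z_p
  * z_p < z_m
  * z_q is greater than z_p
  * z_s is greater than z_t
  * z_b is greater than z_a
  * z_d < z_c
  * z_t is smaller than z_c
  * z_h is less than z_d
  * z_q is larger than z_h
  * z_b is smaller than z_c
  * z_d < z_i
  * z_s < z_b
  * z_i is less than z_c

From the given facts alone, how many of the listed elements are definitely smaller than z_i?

The elements the relations force below z_i are z_p, z_t, z_h, z_d, z_a — no chain reaches any other.
That is 5.

5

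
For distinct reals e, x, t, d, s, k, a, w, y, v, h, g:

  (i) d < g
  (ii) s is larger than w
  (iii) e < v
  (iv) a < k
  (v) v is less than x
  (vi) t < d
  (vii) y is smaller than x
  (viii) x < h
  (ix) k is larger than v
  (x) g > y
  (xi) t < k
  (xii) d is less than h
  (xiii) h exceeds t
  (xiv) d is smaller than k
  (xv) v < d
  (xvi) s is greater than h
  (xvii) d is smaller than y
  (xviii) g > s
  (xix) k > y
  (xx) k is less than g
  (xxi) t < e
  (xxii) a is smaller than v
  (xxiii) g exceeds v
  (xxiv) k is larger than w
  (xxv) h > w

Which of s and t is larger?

s

Following the relations from t: t < e < v < d < y < x < h < s.
So t < s; s is the larger of the two.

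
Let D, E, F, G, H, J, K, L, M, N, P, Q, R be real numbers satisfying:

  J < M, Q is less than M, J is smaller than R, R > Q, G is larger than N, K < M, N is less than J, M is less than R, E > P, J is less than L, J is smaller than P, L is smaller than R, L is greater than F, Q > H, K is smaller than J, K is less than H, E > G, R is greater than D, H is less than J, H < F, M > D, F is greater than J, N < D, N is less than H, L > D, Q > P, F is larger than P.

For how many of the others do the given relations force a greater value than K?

Directly above K: H, J, M.
One step further: P, F, Q, L, R (8 so far).
One step further: E (9 so far).
No other element is forced above K by the given relations, so the count is 9.

9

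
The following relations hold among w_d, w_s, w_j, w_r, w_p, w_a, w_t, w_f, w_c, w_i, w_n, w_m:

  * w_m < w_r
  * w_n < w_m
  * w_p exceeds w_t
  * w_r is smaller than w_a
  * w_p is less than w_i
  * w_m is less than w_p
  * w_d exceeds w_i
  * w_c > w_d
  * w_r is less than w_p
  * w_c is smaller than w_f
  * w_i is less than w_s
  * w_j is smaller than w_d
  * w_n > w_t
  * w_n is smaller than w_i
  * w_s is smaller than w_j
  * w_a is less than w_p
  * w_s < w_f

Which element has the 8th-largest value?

w_a

Piecing the relations together gives one ordering: w_t < w_n < w_m < w_r < w_a < w_p < w_i < w_s < w_j < w_d < w_c < w_f.
The 8th largest is w_a.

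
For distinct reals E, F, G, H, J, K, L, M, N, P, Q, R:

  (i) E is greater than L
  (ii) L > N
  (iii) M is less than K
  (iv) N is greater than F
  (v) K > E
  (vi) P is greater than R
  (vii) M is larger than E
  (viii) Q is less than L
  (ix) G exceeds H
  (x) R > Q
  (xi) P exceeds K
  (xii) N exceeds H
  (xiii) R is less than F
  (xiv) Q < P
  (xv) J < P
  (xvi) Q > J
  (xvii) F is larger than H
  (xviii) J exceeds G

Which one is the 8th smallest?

Piecing the relations together gives one ordering: H < G < J < Q < R < F < N < L < E < M < K < P.
The 8th smallest is L.

L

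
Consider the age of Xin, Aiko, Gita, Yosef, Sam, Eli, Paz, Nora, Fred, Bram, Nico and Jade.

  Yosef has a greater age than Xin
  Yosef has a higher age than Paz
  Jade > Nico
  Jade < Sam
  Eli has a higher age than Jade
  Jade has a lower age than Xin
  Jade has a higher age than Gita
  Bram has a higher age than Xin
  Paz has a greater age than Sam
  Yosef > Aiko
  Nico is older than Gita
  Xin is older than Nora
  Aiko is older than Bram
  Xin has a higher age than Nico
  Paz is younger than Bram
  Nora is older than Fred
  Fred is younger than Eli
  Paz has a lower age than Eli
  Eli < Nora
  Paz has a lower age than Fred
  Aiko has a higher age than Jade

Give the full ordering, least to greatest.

Each adjacent pair is fixed by a given relation: Gita < Nico; Nico < Jade; Jade < Sam; Sam < Paz; Paz < Fred; Fred < Eli; Eli < Nora; Nora < Xin; Xin < Bram; Bram < Aiko; Aiko < Yosef. Chaining them end to end gives the full order.

Gita < Nico < Jade < Sam < Paz < Fred < Eli < Nora < Xin < Bram < Aiko < Yosef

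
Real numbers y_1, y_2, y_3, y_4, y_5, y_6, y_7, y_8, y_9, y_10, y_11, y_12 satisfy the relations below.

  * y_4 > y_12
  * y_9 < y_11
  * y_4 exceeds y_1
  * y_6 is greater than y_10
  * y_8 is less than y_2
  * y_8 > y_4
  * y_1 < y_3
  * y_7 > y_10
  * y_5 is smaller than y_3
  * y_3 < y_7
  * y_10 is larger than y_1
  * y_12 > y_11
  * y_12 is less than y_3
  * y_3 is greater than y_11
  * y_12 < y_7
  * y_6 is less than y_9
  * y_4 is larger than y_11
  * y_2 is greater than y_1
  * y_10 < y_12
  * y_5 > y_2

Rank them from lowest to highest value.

y_1 < y_10 < y_6 < y_9 < y_11 < y_12 < y_4 < y_8 < y_2 < y_5 < y_3 < y_7

Nothing is placed below y_1, so it is least; from there y_1 < y_10; y_10 < y_6; y_6 < y_9; y_9 < y_11; y_11 < y_12; y_12 < y_4; y_4 < y_8; y_8 < y_2; y_2 < y_5; y_5 < y_3; y_3 < y_7, each given directly.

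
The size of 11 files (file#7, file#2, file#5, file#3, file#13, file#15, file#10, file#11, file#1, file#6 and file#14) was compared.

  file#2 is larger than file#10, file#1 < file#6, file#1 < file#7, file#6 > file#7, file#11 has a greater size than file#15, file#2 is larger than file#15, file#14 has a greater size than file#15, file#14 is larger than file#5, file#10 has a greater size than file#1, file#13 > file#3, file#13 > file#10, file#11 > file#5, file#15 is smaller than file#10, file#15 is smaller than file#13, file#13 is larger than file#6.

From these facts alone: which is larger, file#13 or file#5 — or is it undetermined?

Following every chain through file#5: above file#5 we get file#11, file#14.
file#13 is not reached, and no chain runs the other way from file#13 to file#5.
So the given relations leave the order of file#5 and file#13 undetermined.

undetermined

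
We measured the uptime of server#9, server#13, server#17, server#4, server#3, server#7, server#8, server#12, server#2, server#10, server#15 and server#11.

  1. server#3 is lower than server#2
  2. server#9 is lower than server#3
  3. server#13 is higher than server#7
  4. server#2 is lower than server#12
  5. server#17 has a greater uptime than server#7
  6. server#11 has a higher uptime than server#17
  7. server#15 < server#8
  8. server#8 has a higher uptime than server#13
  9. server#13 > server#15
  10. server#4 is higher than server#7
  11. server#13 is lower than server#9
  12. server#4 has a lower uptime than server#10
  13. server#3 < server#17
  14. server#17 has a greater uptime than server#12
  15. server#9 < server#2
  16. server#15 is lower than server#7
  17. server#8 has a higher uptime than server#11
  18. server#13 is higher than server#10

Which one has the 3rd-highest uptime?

server#17

Chaining the given pairs: server#15 < server#7 < server#4 < server#10 < server#13 < server#9 < server#3 < server#2 < server#12 < server#17 < server#11 < server#8.
Counting 3 from the largest end gives server#17.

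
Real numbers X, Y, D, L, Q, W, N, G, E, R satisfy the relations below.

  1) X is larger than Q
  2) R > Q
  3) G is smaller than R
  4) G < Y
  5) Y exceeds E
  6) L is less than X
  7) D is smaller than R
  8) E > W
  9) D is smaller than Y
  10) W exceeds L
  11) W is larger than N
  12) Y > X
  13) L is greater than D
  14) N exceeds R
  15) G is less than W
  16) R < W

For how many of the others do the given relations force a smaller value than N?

4

The elements the relations force below N are G, D, Q, R — no chain reaches any other.
That is 4.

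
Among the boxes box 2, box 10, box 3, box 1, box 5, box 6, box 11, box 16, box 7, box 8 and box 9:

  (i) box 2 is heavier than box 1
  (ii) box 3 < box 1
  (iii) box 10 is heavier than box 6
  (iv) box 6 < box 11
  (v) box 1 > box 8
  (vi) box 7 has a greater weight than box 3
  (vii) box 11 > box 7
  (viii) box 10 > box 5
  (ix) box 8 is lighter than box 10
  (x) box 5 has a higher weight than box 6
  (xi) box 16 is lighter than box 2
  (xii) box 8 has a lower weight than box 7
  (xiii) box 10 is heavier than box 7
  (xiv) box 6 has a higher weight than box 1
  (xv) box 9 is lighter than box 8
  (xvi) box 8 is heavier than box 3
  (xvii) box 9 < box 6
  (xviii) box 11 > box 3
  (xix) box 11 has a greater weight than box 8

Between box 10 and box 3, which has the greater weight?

box 10

box 3 < box 8 and box 8 < box 1 give box 3 < box 1.
Then box 1 < box 6 extends the chain to box 6.
With box 6 < box 5: box 3 < box 8 < box 1 < box 6 < box 5.
Then box 5 < box 10 extends the chain to box 10.
So box 3 < box 10; box 10 is the heavier of the two.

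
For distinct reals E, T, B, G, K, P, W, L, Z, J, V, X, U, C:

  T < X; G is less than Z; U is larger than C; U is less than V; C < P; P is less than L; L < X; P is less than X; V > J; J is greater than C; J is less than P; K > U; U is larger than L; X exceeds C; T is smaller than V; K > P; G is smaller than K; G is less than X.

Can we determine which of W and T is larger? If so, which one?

Following every chain through T: above T we get X, V.
W is not reached, and no chain runs the other way from W to T.
So the given relations leave the order of T and W undetermined.

undetermined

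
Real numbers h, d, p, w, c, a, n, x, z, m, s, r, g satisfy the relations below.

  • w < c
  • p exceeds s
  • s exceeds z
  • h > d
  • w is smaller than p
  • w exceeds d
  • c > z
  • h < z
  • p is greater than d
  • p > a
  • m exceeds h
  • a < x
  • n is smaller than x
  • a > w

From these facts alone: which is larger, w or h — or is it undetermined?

Following every chain through h: above h we get z, s, p, m, c; below h we get d.
w is not reached, and no chain runs the other way from w to h.
So the given relations leave the order of h and w undetermined.

undetermined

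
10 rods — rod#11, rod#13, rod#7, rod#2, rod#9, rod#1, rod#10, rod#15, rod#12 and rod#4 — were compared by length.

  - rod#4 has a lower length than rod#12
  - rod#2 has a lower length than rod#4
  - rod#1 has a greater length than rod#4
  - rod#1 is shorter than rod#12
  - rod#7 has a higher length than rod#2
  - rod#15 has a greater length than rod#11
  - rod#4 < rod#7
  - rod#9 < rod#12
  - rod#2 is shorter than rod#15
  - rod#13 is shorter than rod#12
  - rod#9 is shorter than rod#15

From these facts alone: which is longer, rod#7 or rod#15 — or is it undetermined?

Following every chain through rod#7: below rod#7 we get rod#2, rod#4.
rod#15 is not reached, and no chain runs the other way from rod#15 to rod#7.
So the given relations leave the order of rod#7 and rod#15 undetermined.

undetermined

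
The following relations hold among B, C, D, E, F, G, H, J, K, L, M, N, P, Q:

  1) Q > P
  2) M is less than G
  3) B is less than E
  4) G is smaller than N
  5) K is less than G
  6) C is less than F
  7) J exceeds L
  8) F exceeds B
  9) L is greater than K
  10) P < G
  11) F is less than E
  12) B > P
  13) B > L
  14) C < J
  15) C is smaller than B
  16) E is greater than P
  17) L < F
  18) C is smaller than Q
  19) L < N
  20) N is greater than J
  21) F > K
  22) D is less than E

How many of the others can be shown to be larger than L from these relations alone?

5

Directly above L: J, B, F, N.
One step further: E (5 so far).
No other element is forced above L by the given relations, so the count is 5.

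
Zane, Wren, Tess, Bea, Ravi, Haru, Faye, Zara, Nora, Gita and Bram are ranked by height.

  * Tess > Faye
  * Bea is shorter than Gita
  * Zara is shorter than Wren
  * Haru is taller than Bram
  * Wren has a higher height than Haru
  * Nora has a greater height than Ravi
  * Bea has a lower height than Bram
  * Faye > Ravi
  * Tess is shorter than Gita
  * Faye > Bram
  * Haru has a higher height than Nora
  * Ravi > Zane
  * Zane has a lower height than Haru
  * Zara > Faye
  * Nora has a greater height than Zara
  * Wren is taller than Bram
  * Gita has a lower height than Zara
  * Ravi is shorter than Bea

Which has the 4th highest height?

Piecing the relations together gives one ordering: Zane < Ravi < Bea < Bram < Faye < Tess < Gita < Zara < Nora < Haru < Wren.
The 4th largest is Zara.

Zara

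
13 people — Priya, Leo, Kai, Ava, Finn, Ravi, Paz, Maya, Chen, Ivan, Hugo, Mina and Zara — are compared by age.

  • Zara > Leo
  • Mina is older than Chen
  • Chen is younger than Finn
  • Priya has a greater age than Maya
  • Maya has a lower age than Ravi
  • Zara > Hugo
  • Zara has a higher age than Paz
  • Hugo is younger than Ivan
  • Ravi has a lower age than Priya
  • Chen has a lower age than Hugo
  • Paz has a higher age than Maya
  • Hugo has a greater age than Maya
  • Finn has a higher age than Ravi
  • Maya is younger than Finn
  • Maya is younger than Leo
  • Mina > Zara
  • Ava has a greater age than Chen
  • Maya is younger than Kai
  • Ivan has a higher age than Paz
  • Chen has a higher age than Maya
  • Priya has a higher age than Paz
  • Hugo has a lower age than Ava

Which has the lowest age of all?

Maya

Chaining upward from Maya: directly above it, Chen, Paz, Hugo, Ravi, Leo, Priya, Finn, Kai; then Ivan, Ava, Zara, Mina.
That covers every other element, and nothing is given below Maya, so Maya is the lowest age.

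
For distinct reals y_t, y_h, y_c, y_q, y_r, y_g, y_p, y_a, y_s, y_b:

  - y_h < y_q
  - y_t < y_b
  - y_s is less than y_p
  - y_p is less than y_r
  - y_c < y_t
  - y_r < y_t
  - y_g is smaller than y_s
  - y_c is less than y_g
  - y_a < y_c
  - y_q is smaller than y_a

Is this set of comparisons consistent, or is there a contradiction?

The single ordering y_h < y_q < y_a < y_c < y_g < y_s < y_p < y_r < y_t < y_b satisfies every listed relation, so no contradiction arises.

consistent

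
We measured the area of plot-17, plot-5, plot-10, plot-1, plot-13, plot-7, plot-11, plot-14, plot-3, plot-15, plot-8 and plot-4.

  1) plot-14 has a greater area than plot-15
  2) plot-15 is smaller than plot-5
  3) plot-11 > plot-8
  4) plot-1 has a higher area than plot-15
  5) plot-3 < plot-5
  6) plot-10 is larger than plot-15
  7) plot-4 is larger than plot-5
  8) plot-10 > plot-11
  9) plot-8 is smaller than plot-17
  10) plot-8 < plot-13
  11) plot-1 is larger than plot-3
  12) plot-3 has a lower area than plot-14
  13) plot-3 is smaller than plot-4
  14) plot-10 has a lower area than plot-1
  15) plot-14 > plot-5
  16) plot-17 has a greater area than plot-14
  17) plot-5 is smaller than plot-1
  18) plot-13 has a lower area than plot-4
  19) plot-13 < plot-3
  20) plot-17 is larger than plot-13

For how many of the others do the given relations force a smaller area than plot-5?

From plot-5 the given relations immediately reach plot-15, plot-3.
From those, plot-13 — 3 in total.
From those, plot-8 — 4 in total.
No other element is forced below plot-5 by the given relations, so the count is 4.

4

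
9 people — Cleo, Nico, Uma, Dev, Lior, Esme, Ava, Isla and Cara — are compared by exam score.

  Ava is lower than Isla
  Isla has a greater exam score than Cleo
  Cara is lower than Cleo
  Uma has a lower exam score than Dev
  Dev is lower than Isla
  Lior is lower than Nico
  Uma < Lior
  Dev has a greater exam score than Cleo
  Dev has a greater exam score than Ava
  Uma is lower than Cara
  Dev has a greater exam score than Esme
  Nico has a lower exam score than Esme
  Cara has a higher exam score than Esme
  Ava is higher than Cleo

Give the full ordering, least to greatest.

Uma < Lior < Nico < Esme < Cara < Cleo < Ava < Dev < Isla

The consecutive links are each given: Uma < Lior; Lior < Nico; Nico < Esme; Esme < Cara; Cara < Cleo; Cleo < Ava; Ava < Dev; Dev < Isla.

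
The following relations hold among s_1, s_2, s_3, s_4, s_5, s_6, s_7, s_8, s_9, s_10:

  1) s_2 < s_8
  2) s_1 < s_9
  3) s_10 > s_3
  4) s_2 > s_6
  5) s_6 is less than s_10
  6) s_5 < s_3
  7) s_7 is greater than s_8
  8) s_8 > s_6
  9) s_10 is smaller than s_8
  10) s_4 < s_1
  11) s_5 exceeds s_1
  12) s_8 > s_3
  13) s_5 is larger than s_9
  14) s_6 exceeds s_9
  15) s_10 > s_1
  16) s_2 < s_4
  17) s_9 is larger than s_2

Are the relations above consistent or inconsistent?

inconsistent

Chaining the given relations yields s_6 < s_2 < s_4 < s_1 < s_9, so s_6 < s_9. But one relation states s_9 < s_6. These cannot both hold.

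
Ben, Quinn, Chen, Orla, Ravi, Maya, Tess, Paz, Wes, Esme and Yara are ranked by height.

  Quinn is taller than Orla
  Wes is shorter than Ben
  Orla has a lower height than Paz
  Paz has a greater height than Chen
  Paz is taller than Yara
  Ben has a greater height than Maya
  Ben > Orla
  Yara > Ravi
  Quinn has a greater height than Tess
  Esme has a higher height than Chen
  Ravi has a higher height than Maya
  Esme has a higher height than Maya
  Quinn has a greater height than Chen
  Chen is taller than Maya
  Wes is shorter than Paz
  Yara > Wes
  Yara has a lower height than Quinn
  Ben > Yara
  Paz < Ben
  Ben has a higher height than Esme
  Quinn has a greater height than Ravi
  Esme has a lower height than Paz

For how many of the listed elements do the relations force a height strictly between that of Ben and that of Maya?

The relations place Maya below Ben. An element lies strictly between them when it is forced above Maya and also forced below Ben.
Above Maya: {Chen, Esme, Ravi, Yara, Paz, Quinn}. Below Ben: {Wes, Chen, Orla, Esme, Ravi, Yara, Paz}.
Intersection: {Chen, Esme, Ravi, Yara, Paz} — 5.

5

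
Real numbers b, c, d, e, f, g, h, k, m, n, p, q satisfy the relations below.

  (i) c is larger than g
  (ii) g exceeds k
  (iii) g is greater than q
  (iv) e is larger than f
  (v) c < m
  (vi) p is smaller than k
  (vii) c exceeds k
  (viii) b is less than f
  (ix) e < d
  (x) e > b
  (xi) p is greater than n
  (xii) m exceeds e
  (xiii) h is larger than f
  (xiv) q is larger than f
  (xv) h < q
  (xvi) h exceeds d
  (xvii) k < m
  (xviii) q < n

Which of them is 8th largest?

h

Chaining the given pairs: b < f < e < d < h < q < n < p < k < g < c < m.
Counting 8 from the largest end gives h.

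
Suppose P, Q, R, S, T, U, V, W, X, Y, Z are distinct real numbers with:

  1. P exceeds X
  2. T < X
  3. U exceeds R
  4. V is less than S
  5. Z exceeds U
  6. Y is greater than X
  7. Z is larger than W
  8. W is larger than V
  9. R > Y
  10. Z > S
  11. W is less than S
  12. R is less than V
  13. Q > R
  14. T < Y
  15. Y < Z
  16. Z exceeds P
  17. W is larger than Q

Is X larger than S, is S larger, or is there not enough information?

X < Y and Y < R give X < R.
With R < Q: X < Y < R < Q.
With Q < W: X < Y < R < Q < W.
With W < S: X < Y < R < Q < W < S.
So S is larger.

S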